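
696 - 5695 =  -4999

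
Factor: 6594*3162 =20850228= 2^2*3^2 *7^1*17^1*31^1*157^1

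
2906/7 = 2906/7  =  415.14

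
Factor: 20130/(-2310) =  - 7^( - 1)* 61^1 = -61/7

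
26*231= 6006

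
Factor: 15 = 3^1*5^1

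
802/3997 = 802/3997 =0.20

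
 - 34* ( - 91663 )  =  3116542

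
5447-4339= 1108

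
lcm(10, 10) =10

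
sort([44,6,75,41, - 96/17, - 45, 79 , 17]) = [ - 45, - 96/17, 6,17,  41, 44,75,79]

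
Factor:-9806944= -2^5*7^1*43781^1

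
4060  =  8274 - 4214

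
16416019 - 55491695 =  - 39075676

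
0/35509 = 0 = 0.00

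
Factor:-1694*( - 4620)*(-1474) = - 2^4*3^1 * 5^1 * 7^2*11^4*  67^1 = - 11535936720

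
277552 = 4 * 69388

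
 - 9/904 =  - 9/904 = -  0.01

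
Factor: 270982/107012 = 157/62 = 2^( - 1)*31^( - 1)*157^1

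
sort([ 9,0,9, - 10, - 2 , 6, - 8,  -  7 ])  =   [  -  10,-8,  -  7,-2, 0, 6 , 9 , 9]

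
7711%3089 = 1533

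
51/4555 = 51/4555 = 0.01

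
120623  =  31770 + 88853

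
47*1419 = 66693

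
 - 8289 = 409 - 8698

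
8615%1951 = 811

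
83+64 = 147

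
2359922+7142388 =9502310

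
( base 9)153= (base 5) 1004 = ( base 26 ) 4P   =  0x81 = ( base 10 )129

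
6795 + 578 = 7373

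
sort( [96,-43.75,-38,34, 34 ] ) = [- 43.75, - 38,34,34,96]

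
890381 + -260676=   629705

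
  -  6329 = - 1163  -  5166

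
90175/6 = 15029 + 1/6 = 15029.17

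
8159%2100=1859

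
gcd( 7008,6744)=24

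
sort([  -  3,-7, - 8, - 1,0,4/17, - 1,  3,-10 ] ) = [ - 10, - 8, - 7, - 3,-1, - 1,0, 4/17,3]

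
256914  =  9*28546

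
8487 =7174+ 1313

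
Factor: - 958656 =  - 2^6*3^1*4993^1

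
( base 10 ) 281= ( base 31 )92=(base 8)431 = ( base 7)551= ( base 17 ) g9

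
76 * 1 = 76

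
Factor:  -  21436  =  -2^2*23^1*233^1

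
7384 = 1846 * 4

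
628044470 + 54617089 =682661559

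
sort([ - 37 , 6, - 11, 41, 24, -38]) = [ -38, - 37, - 11,6, 24, 41] 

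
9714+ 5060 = 14774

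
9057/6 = 3019/2 = 1509.50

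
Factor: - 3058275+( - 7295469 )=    - 2^4*3^5*2663^1 = -  10353744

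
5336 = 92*58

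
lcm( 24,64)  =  192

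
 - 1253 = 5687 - 6940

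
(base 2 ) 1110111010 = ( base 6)4230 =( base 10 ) 954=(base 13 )585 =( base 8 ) 1672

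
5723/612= 5723/612 = 9.35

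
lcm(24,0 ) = 0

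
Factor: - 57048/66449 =-2^3*3^1*2377^1*66449^ ( - 1 ) 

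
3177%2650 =527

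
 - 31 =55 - 86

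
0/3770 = 0 = 0.00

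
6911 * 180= 1243980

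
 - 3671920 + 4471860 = 799940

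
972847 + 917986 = 1890833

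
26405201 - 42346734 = -15941533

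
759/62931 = 23/1907 =0.01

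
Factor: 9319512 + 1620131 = 11^1*13^1*113^1*677^1 =10939643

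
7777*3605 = 28036085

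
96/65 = 1 + 31/65 = 1.48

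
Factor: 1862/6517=2/7  =  2^1 * 7^( - 1 )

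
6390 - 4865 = 1525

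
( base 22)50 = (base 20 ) 5a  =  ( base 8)156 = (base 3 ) 11002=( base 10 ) 110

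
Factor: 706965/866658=235655/288886 = 2^ ( - 1)*5^1*7^1*13^(- 1)*41^( - 1)*271^( - 1)*6733^1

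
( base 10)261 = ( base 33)7u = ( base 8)405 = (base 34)7n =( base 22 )bj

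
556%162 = 70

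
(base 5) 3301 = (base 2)111000011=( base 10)451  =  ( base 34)D9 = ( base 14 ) 243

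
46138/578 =79+14/17 = 79.82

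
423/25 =16 + 23/25=16.92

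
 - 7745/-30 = 1549/6 = 258.17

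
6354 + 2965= 9319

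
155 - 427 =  - 272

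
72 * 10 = 720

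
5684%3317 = 2367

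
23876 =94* 254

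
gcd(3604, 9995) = 1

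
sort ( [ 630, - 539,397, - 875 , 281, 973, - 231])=[-875, - 539,-231,281,397, 630,973 ]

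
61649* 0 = 0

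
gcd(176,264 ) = 88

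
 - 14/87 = -1 +73/87 =- 0.16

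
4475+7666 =12141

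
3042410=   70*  43463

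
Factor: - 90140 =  - 2^2*5^1*4507^1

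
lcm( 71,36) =2556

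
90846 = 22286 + 68560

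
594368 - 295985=298383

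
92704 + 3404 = 96108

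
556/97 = 556/97 = 5.73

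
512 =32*16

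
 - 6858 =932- 7790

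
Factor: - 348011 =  - 348011^1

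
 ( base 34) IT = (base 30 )LB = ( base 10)641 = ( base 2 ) 1010000001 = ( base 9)782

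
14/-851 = -1 + 837/851=- 0.02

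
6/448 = 3/224=0.01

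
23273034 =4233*5498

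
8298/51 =162+12/17 = 162.71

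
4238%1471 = 1296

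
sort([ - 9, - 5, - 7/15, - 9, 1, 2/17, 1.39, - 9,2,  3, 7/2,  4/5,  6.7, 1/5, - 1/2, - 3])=[ - 9, - 9, - 9, - 5 ,  -  3, - 1/2, -7/15,2/17, 1/5,4/5,1,1.39, 2, 3, 7/2, 6.7 ] 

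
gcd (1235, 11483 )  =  1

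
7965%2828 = 2309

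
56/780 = 14/195 = 0.07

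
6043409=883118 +5160291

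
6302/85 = 74+12/85 = 74.14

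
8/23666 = 4/11833 = 0.00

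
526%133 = 127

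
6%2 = 0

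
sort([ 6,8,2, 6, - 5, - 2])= [ - 5 ,  -  2, 2, 6, 6, 8 ] 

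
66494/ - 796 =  - 84 + 185/398 = - 83.54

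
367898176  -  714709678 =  - 346811502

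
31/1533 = 31/1533 = 0.02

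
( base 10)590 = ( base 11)497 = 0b1001001110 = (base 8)1116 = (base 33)ht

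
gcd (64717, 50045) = 1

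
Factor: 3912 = 2^3*3^1*163^1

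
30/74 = 15/37 = 0.41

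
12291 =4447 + 7844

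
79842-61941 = 17901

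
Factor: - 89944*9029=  - 2^3*9029^1 * 11243^1 =- 812104376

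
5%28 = 5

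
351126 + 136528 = 487654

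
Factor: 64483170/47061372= 2^ ( - 1 ) *5^1*17^( - 1)*89^1*24151^1*230693^( - 1) = 10747195/7843562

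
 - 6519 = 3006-9525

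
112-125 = - 13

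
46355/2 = 46355/2 = 23177.50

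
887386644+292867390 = 1180254034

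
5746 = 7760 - 2014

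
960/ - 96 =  - 10/1 = -10.00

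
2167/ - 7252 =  - 2167/7252 = - 0.30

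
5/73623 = 5/73623 = 0.00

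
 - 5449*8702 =-47417198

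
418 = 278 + 140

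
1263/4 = 1263/4 = 315.75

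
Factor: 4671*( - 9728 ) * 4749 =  - 2^9*3^4*19^1 * 173^1 * 1583^1 = - 215792128512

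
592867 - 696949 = -104082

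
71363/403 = 177 + 32/403=   177.08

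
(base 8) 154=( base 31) 3f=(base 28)3O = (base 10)108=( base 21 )53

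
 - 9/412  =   -1 + 403/412 = -  0.02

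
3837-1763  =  2074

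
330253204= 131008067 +199245137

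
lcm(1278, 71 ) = 1278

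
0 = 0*338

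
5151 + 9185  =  14336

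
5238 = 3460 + 1778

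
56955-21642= 35313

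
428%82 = 18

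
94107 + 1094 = 95201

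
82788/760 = 108 + 177/190 = 108.93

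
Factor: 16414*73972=2^3*29^1*283^1*18493^1 = 1214176408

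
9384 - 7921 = 1463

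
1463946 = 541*2706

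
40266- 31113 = 9153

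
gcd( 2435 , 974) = 487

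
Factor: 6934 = 2^1*3467^1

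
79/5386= 79/5386  =  0.01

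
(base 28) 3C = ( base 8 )140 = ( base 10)96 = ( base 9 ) 116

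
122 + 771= 893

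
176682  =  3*58894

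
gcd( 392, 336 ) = 56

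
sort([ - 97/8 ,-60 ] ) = [-60,-97/8]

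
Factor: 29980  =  2^2*5^1*1499^1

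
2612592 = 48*54429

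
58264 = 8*7283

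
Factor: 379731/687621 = 37/67 = 37^1*67^(  -  1 ) 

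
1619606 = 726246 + 893360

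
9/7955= 9/7955 = 0.00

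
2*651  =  1302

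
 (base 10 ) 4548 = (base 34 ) 3vq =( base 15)1533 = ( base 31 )4MM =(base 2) 1000111000100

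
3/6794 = 3/6794 = 0.00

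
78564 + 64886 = 143450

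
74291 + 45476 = 119767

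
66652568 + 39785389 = 106437957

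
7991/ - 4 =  - 1998+1/4 = - 1997.75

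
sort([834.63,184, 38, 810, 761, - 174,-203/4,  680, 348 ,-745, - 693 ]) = [ - 745,  -  693, - 174, - 203/4, 38,184,348,680, 761,810,834.63]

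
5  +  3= 8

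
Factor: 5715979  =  19^1 * 59^1*5099^1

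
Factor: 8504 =2^3*1063^1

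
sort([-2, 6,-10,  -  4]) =[ - 10, - 4,-2 , 6]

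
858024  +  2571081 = 3429105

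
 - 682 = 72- 754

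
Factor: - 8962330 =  - 2^1*5^1*13^1*71^1 * 971^1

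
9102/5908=1 + 1597/2954 = 1.54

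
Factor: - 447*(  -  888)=396936 = 2^3 * 3^2*37^1*149^1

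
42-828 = - 786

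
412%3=1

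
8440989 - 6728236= 1712753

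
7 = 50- 43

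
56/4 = 14 = 14.00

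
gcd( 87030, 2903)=1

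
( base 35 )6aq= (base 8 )17056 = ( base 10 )7726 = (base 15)2451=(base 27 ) AG4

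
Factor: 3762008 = 2^3*470251^1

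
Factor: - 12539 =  - 12539^1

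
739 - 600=139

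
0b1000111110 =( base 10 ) 574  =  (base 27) L7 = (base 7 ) 1450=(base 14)2d0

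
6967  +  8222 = 15189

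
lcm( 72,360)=360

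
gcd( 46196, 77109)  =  1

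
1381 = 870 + 511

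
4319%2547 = 1772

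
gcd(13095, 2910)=1455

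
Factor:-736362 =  - 2^1*3^2 * 11^1*3719^1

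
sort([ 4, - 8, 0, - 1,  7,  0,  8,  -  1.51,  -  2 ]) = [ - 8,-2,-1.51,  -  1 , 0 , 0,4,  7, 8 ] 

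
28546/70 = 2039/5 =407.80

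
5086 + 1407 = 6493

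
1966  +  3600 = 5566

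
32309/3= 32309/3 = 10769.67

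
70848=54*1312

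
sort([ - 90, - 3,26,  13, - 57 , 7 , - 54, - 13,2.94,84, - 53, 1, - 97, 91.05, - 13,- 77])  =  [ - 97, - 90,-77, - 57, - 54, - 53,  -  13, - 13,-3 , 1, 2.94, 7, 13, 26, 84, 91.05]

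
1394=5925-4531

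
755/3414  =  755/3414= 0.22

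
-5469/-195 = 1823/65  =  28.05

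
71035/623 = 71035/623 = 114.02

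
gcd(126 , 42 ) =42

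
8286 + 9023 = 17309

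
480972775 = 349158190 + 131814585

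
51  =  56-5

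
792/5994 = 44/333 = 0.13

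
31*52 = 1612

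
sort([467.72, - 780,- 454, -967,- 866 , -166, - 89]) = [- 967, - 866, - 780, - 454, - 166,  -  89 , 467.72]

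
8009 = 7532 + 477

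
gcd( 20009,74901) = 1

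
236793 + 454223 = 691016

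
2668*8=21344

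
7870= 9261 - 1391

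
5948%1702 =842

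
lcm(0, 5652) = 0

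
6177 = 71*87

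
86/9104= 43/4552  =  0.01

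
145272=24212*6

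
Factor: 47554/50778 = 3^ ( - 2 )* 7^(  -  1 )*59^1  =  59/63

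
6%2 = 0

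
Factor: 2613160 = 2^3*5^1*11^1*5939^1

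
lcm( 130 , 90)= 1170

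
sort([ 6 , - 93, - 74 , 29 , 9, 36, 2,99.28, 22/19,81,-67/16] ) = [  -  93,-74,-67/16 , 22/19,  2,6,  9,29, 36, 81, 99.28 ] 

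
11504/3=11504/3 = 3834.67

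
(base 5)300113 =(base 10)9408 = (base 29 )b5c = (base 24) g80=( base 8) 22300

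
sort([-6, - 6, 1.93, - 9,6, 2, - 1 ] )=[ - 9,  -  6,  -  6, - 1, 1.93,  2, 6 ]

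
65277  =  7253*9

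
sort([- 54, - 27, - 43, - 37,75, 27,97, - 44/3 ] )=[ - 54,-43, - 37, - 27, - 44/3, 27, 75, 97]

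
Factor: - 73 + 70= - 3^1 = - 3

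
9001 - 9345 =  - 344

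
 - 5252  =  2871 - 8123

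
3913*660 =2582580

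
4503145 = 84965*53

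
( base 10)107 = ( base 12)8B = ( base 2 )1101011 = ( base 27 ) 3q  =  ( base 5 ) 412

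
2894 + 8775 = 11669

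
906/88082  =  453/44041  =  0.01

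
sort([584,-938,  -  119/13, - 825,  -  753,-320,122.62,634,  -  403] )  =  [ - 938,-825,-753, - 403, - 320, - 119/13, 122.62,584, 634]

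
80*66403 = 5312240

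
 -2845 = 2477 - 5322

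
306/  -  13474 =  - 153/6737 =-  0.02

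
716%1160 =716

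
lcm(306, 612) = 612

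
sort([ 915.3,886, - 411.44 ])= [ -411.44, 886 , 915.3] 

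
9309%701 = 196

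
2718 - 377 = 2341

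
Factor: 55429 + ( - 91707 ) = -2^1*11^1*17^1*97^1 = - 36278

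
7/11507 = 7/11507 =0.00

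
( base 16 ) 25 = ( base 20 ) 1h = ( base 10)37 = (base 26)1b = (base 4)211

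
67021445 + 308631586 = 375653031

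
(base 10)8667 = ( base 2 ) 10000111011011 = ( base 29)A8P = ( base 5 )234132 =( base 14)3231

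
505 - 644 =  - 139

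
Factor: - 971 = -971^1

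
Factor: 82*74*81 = 2^2 *3^4*37^1*41^1 = 491508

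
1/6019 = 1/6019 = 0.00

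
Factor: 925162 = 2^1 * 7^1 * 66083^1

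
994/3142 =497/1571 = 0.32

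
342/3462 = 57/577 = 0.10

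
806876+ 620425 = 1427301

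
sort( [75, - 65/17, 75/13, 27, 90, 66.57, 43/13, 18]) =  [-65/17, 43/13, 75/13,18, 27, 66.57,  75,  90]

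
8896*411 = 3656256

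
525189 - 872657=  - 347468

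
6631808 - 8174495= - 1542687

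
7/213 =7/213 = 0.03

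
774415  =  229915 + 544500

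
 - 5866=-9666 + 3800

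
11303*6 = 67818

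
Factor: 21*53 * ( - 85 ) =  - 94605 = - 3^1  *  5^1*7^1*17^1*53^1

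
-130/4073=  - 130/4073 = - 0.03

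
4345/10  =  434 + 1/2 = 434.50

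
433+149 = 582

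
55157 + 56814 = 111971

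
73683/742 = 73683/742 = 99.30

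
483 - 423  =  60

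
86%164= 86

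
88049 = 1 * 88049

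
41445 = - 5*( - 8289)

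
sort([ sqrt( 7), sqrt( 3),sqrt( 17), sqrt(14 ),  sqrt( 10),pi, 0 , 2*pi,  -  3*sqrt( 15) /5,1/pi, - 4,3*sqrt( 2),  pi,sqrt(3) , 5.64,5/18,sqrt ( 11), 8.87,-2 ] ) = [  -  4, - 3*sqrt(15)/5,-2,0 , 5/18,  1/pi, sqrt(3 ), sqrt (3), sqrt(7),pi,pi, sqrt( 10),sqrt( 11 ), sqrt (14),sqrt(17 ) , 3*sqrt( 2),5.64,2*pi,8.87]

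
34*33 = 1122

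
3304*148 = 488992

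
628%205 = 13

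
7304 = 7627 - 323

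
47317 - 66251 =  - 18934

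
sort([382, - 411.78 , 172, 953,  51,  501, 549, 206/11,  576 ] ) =[-411.78,  206/11 , 51,172,  382,501, 549,576,953]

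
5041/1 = 5041 = 5041.00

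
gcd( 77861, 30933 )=7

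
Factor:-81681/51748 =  - 2^( - 2 )*3^1*17^( - 1) * 19^1 *761^( - 1)*1433^1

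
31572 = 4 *7893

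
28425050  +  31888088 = 60313138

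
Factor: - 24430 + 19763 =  - 13^1*359^1 =- 4667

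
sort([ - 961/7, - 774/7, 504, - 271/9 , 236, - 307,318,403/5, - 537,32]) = [ - 537, - 307, - 961/7, - 774/7,-271/9,32, 403/5, 236, 318,504]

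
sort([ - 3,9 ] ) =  [ - 3,9 ] 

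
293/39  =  7 + 20/39=7.51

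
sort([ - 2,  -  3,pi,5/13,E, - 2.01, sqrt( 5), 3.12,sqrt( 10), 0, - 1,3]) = [ - 3,-2.01, - 2, - 1, 0,5/13,sqrt( 5),E,3,3.12,pi,  sqrt(10)]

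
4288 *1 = 4288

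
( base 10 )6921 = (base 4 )1230021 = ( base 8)15411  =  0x1B09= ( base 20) h61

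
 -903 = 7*( - 129 )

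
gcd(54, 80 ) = 2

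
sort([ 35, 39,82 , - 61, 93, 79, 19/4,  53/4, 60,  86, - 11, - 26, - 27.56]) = [- 61,  -  27.56,  -  26, - 11 , 19/4,53/4,  35,  39,60,79, 82,86, 93]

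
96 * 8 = 768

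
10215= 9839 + 376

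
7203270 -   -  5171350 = 12374620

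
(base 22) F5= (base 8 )517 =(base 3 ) 110102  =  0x14f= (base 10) 335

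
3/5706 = 1/1902 = 0.00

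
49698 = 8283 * 6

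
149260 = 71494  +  77766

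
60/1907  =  60/1907  =  0.03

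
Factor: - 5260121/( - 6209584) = 2^( - 4 )*283^1*18587^1*388099^( - 1 )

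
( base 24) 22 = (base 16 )32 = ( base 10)50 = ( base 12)42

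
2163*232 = 501816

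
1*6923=6923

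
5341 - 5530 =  - 189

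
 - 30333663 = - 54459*557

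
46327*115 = 5327605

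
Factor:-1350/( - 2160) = 2^( - 3)  *5^1=5/8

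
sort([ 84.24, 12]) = [ 12,84.24]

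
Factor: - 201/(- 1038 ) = 2^( - 1 ) * 67^1*173^( - 1) = 67/346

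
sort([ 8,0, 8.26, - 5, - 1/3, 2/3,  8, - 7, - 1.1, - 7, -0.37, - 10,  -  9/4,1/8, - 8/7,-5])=[ - 10, - 7, - 7, - 5,  -  5, - 9/4, - 8/7, - 1.1, - 0.37, - 1/3, 0,1/8,2/3,8, 8, 8.26]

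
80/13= 80/13 = 6.15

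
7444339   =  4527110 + 2917229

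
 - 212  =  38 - 250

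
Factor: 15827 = 7^2*17^1* 19^1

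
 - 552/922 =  - 1  +  185/461 = -0.60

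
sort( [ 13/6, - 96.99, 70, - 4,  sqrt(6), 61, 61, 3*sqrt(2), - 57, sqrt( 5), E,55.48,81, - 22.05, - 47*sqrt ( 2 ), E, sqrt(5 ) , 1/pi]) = [ - 96.99,-47*sqrt(2), -57, - 22.05,  -  4, 1/pi,13/6, sqrt(5 ), sqrt( 5), sqrt(6) , E, E, 3*sqrt( 2),55.48, 61,61, 70,  81] 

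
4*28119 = 112476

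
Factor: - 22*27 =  - 2^1 * 3^3*11^1  =  - 594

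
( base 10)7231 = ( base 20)i1b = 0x1C3F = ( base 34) 68n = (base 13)33A3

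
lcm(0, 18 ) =0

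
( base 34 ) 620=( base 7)26264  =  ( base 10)7004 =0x1b5c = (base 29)89F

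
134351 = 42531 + 91820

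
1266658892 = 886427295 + 380231597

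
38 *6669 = 253422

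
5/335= 1/67=0.01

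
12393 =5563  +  6830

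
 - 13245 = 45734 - 58979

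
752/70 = 10 + 26/35 =10.74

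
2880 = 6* 480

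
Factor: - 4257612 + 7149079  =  2891467= 677^1 * 4271^1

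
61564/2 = 30782 = 30782.00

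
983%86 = 37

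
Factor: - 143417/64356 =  - 2^( - 2 )*3^( - 1)*31^( - 1)*829^1 = -829/372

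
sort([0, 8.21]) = [ 0, 8.21]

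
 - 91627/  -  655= 91627/655 = 139.89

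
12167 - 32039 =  - 19872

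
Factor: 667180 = 2^2*5^1*33359^1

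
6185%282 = 263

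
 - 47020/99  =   - 475 + 5/99 = - 474.95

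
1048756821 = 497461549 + 551295272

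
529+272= 801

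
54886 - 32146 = 22740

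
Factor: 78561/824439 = 87/913 = 3^1*11^( - 1)*29^1 * 83^( - 1)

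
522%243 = 36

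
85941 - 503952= - 418011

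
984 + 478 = 1462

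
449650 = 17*26450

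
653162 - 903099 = -249937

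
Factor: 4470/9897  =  1490/3299 = 2^1*5^1 * 149^1 * 3299^(-1)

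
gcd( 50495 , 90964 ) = 1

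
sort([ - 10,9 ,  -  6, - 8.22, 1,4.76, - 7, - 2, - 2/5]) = [- 10, - 8.22, - 7 ,-6, - 2, - 2/5,1,4.76, 9 ] 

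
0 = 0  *6483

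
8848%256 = 144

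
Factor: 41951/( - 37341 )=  - 3^ (-4) * 7^1*13^1= -91/81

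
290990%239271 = 51719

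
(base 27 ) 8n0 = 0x1935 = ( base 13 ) 2c25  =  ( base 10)6453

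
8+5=13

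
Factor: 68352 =2^8*3^1*89^1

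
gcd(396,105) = 3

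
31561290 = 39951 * 790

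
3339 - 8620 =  - 5281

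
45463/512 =45463/512 = 88.79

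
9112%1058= 648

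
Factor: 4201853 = 4201853^1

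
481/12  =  40 + 1/12 = 40.08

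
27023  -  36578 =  - 9555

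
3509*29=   101761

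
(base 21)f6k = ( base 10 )6761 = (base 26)a01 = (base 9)10242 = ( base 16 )1A69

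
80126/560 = 143 + 23/280 = 143.08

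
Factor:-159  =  - 3^1 * 53^1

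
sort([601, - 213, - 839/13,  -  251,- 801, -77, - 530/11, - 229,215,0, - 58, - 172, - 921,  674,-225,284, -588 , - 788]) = [ - 921, - 801,-788,-588, - 251, - 229,  -  225, - 213,-172, - 77, - 839/13 , - 58, - 530/11, 0,  215,284,601,674]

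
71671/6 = 11945 + 1/6 = 11945.17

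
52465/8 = 6558+1/8 = 6558.12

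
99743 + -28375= 71368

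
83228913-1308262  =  81920651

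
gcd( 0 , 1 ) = 1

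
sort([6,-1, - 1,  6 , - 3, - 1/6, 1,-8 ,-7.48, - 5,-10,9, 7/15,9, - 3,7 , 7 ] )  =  [-10, - 8, - 7.48 , - 5,  -  3, - 3 ,-1 , - 1 , - 1/6,  7/15 , 1, 6 , 6,7  ,  7 , 9, 9]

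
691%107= 49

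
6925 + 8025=14950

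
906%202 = 98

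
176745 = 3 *58915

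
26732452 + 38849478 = 65581930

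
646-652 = -6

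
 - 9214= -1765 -7449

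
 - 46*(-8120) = 373520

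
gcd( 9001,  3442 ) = 1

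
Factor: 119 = 7^1*17^1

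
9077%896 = 117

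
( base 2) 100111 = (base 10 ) 39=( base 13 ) 30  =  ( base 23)1g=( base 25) 1e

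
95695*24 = 2296680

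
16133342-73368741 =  -57235399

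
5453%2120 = 1213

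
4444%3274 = 1170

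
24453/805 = 30+303/805 =30.38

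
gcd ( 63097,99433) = 1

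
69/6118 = 3/266 = 0.01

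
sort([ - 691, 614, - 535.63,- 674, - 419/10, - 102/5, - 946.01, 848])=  [  -  946.01,-691, - 674, - 535.63 ,-419/10,-102/5, 614 , 848]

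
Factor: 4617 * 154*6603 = 4694851854 = 2^1 * 3^6*7^1 * 11^1*19^1 * 31^1*71^1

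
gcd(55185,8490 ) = 4245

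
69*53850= 3715650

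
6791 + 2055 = 8846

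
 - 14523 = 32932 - 47455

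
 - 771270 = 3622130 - 4393400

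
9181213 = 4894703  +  4286510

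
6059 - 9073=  - 3014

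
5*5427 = 27135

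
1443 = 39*37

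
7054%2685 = 1684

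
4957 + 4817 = 9774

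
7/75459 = 7/75459 = 0.00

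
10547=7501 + 3046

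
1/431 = 1/431=0.00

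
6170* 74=456580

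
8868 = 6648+2220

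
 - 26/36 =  - 13/18 = - 0.72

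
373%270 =103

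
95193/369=257 + 40/41 = 257.98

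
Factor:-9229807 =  - 79^1*116833^1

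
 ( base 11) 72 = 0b1001111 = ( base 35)29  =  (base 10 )79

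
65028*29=1885812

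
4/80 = 1/20  =  0.05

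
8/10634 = 4/5317 = 0.00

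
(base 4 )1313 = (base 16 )77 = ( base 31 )3Q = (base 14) 87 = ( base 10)119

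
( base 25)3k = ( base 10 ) 95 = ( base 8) 137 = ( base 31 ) 32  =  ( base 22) 47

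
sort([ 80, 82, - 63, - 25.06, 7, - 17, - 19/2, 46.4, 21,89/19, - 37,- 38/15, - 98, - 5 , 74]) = [ - 98, - 63, - 37 , - 25.06 , - 17, - 19/2, - 5,  -  38/15 , 89/19,7,21,46.4, 74, 80,  82]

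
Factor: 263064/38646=388/57=2^2*3^( - 1)*19^( - 1 )*97^1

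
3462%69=12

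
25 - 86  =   - 61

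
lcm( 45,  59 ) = 2655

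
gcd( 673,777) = 1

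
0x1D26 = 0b1110100100110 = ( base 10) 7462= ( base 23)e2a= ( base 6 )54314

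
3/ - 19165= - 1  +  19162/19165= - 0.00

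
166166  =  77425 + 88741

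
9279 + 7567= 16846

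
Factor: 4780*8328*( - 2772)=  - 110347332480 = - 2^7 * 3^3*5^1*7^1 *11^1*239^1*347^1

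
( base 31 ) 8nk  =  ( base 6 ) 102553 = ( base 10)8421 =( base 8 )20345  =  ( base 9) 12486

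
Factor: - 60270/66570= -7^1*41^1* 317^( - 1) = -  287/317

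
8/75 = 8/75 = 0.11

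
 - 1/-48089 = 1/48089 = 0.00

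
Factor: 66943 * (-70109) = -13^1*5393^1 * 66943^1  =  -4693306787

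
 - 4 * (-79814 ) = 319256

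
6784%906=442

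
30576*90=2751840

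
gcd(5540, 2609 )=1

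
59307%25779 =7749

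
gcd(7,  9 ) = 1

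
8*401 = 3208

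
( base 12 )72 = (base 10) 86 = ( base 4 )1112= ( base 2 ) 1010110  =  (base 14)62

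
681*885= 602685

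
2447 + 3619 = 6066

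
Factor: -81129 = -3^1*27043^1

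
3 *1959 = 5877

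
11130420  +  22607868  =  33738288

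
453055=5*90611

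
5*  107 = 535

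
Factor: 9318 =2^1*3^1* 1553^1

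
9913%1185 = 433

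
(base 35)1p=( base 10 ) 60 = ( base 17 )39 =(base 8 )74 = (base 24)2C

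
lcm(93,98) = 9114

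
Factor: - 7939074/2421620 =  - 3969537/1210810 = -2^ ( - 1 ) * 3^1*5^( - 1 ) * 11^1*13^1*19^1*487^1*121081^( - 1)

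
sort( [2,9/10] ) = [ 9/10, 2]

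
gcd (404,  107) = 1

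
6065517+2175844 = 8241361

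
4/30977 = 4/30977 = 0.00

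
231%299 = 231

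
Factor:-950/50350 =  - 53^ ( - 1 )= - 1/53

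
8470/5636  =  4235/2818= 1.50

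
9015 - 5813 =3202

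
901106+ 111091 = 1012197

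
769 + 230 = 999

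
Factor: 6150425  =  5^2*246017^1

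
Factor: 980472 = 2^3*3^1* 40853^1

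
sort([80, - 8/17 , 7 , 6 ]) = [-8/17 , 6 , 7, 80] 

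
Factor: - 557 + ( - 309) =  - 2^1*433^1 =- 866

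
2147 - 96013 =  - 93866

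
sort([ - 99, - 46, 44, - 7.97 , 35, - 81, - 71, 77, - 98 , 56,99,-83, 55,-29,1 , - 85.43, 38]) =[ -99,-98, - 85.43,-83, - 81, - 71,-46, - 29, - 7.97,1,35,38,44,55, 56,77, 99]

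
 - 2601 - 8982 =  - 11583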